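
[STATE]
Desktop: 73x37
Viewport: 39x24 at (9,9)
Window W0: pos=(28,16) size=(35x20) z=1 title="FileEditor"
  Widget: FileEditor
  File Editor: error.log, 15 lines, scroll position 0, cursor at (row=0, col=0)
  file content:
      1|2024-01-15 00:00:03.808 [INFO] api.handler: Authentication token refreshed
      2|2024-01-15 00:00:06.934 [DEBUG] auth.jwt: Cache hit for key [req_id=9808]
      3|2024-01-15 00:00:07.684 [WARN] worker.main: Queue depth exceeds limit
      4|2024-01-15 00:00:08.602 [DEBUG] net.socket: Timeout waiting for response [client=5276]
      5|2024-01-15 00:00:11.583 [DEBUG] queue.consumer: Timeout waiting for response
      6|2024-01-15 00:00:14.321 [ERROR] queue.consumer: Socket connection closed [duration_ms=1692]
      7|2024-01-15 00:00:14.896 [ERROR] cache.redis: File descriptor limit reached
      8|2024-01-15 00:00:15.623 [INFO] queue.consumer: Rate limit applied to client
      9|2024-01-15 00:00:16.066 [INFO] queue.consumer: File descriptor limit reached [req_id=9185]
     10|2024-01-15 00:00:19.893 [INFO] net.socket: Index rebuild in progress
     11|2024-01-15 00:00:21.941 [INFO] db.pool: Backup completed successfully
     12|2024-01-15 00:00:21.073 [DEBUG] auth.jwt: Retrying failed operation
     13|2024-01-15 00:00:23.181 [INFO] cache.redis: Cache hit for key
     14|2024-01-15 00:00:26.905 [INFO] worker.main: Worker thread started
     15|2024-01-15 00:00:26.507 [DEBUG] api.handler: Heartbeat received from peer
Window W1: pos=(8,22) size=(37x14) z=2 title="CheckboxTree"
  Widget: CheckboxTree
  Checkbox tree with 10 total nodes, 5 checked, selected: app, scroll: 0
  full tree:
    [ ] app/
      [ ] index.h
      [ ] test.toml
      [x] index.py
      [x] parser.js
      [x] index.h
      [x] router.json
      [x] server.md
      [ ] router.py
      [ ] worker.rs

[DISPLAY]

                                       
                                       
                                       
                                       
                                       
                                       
                                       
                   ┏━━━━━━━━━━━━━━━━━━━
                   ┃ FileEditor        
                   ┠───────────────────
                   ┃█024-01-15 00:00:03
                   ┃2024-01-15 00:00:06
                   ┃2024-01-15 00:00:07
━━━━━━━━━━━━━━━━━━━━━━━━━━━━━━━━━━━┓:08
 CheckboxTree                      ┃:11
───────────────────────────────────┨:14
>[-] app/                          ┃:14
   [ ] index.h                     ┃:15
   [ ] test.toml                   ┃:16
   [x] index.py                    ┃:19
   [x] parser.js                   ┃:21
   [x] index.h                     ┃:21
   [x] router.json                 ┃:23
   [x] server.md                   ┃:26


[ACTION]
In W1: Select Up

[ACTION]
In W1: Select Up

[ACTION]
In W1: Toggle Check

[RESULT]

                                       
                                       
                                       
                                       
                                       
                                       
                                       
                   ┏━━━━━━━━━━━━━━━━━━━
                   ┃ FileEditor        
                   ┠───────────────────
                   ┃█024-01-15 00:00:03
                   ┃2024-01-15 00:00:06
                   ┃2024-01-15 00:00:07
━━━━━━━━━━━━━━━━━━━━━━━━━━━━━━━━━━━┓:08
 CheckboxTree                      ┃:11
───────────────────────────────────┨:14
>[x] app/                          ┃:14
   [x] index.h                     ┃:15
   [x] test.toml                   ┃:16
   [x] index.py                    ┃:19
   [x] parser.js                   ┃:21
   [x] index.h                     ┃:21
   [x] router.json                 ┃:23
   [x] server.md                   ┃:26


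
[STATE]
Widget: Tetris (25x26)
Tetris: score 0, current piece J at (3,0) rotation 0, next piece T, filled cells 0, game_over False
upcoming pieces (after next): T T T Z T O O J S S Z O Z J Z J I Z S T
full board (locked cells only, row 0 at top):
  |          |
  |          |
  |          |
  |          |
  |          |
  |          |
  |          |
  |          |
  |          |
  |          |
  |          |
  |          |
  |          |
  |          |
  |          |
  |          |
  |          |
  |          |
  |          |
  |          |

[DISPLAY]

   █      │Next:         
   ███    │ ▒            
          │▒▒▒           
          │              
          │              
          │              
          │Score:        
          │0             
          │              
          │              
          │              
          │              
          │              
          │              
          │              
          │              
          │              
          │              
          │              
          │              
          │              
          │              
          │              
          │              
          │              
          │              


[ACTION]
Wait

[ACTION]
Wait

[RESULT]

          │Next:         
          │ ▒            
   █      │▒▒▒           
   ███    │              
          │              
          │              
          │Score:        
          │0             
          │              
          │              
          │              
          │              
          │              
          │              
          │              
          │              
          │              
          │              
          │              
          │              
          │              
          │              
          │              
          │              
          │              
          │              


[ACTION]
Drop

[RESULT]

          │Next:         
          │ ▒            
          │▒▒▒           
   █      │              
   ███    │              
          │              
          │Score:        
          │0             
          │              
          │              
          │              
          │              
          │              
          │              
          │              
          │              
          │              
          │              
          │              
          │              
          │              
          │              
          │              
          │              
          │              
          │              


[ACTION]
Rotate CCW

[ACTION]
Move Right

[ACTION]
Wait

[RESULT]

          │Next:         
          │ ▒            
          │▒▒▒           
          │              
     █    │              
     █    │              
    ██    │Score:        
          │0             
          │              
          │              
          │              
          │              
          │              
          │              
          │              
          │              
          │              
          │              
          │              
          │              
          │              
          │              
          │              
          │              
          │              
          │              


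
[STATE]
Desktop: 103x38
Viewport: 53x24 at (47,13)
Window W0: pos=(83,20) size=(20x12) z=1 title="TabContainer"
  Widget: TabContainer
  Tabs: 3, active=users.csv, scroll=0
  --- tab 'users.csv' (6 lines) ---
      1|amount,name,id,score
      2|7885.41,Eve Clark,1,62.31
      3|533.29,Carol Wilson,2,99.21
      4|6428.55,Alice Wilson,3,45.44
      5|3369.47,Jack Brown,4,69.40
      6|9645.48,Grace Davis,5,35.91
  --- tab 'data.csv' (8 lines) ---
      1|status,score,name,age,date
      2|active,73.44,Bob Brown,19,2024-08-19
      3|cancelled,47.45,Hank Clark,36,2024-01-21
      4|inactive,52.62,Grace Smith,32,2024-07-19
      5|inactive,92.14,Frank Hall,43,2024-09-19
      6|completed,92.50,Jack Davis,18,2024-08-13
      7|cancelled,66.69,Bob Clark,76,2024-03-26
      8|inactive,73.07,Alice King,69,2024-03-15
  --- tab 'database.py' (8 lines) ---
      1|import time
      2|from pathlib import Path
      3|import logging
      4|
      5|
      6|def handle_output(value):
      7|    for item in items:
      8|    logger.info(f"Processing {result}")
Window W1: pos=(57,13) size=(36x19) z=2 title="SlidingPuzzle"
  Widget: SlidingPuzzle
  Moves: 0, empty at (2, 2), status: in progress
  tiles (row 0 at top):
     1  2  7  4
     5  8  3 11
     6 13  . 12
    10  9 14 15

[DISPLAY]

          ┏━━━━━━━━━━━━━━━━━━━━━━━━━━━━━━━━━━┓       
          ┃ SlidingPuzzle                    ┃       
          ┠──────────────────────────────────┨       
          ┃┌────┬────┬────┬────┐             ┃       
          ┃│  1 │  2 │  7 │  4 │             ┃       
          ┃├────┼────┼────┼────┤             ┃       
          ┃│  5 │  8 │  3 │ 11 │             ┃       
          ┃├────┼────┼────┼────┤             ┃━━━━━━━
          ┃│  6 │ 13 │    │ 12 │             ┃iner   
          ┃├────┼────┼────┼────┤             ┃───────
          ┃│ 10 │  9 │ 14 │ 15 │             ┃v]│ dat
          ┃└────┴────┴────┴────┘             ┃───────
          ┃Moves: 0                          ┃me,id,s
          ┃                                  ┃ve Clar
          ┃                                  ┃rol Wil
          ┃                                  ┃lice Wi
          ┃                                  ┃ack Bro
          ┃                                  ┃race Da
          ┗━━━━━━━━━━━━━━━━━━━━━━━━━━━━━━━━━━┛━━━━━━━
                                                     
                                                     
                                                     
                                                     
                                                     


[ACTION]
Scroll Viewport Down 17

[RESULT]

          ┃ SlidingPuzzle                    ┃       
          ┠──────────────────────────────────┨       
          ┃┌────┬────┬────┬────┐             ┃       
          ┃│  1 │  2 │  7 │  4 │             ┃       
          ┃├────┼────┼────┼────┤             ┃       
          ┃│  5 │  8 │  3 │ 11 │             ┃       
          ┃├────┼────┼────┼────┤             ┃━━━━━━━
          ┃│  6 │ 13 │    │ 12 │             ┃iner   
          ┃├────┼────┼────┼────┤             ┃───────
          ┃│ 10 │  9 │ 14 │ 15 │             ┃v]│ dat
          ┃└────┴────┴────┴────┘             ┃───────
          ┃Moves: 0                          ┃me,id,s
          ┃                                  ┃ve Clar
          ┃                                  ┃rol Wil
          ┃                                  ┃lice Wi
          ┃                                  ┃ack Bro
          ┃                                  ┃race Da
          ┗━━━━━━━━━━━━━━━━━━━━━━━━━━━━━━━━━━┛━━━━━━━
                                                     
                                                     
                                                     
                                                     
                                                     
                                                     


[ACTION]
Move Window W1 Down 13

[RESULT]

                                                     
                                                     
                                                     
                                                     
                                                     
          ┏━━━━━━━━━━━━━━━━━━━━━━━━━━━━━━━━━━┓       
          ┃ SlidingPuzzle                    ┃━━━━━━━
          ┠──────────────────────────────────┨iner   
          ┃┌────┬────┬────┬────┐             ┃───────
          ┃│  1 │  2 │  7 │  4 │             ┃v]│ dat
          ┃├────┼────┼────┼────┤             ┃───────
          ┃│  5 │  8 │  3 │ 11 │             ┃me,id,s
          ┃├────┼────┼────┼────┤             ┃ve Clar
          ┃│  6 │ 13 │    │ 12 │             ┃rol Wil
          ┃├────┼────┼────┼────┤             ┃lice Wi
          ┃│ 10 │  9 │ 14 │ 15 │             ┃ack Bro
          ┃└────┴────┴────┴────┘             ┃race Da
          ┃Moves: 0                          ┃━━━━━━━
          ┃                                  ┃       
          ┃                                  ┃       
          ┃                                  ┃       
          ┃                                  ┃       
          ┃                                  ┃       
          ┗━━━━━━━━━━━━━━━━━━━━━━━━━━━━━━━━━━┛       


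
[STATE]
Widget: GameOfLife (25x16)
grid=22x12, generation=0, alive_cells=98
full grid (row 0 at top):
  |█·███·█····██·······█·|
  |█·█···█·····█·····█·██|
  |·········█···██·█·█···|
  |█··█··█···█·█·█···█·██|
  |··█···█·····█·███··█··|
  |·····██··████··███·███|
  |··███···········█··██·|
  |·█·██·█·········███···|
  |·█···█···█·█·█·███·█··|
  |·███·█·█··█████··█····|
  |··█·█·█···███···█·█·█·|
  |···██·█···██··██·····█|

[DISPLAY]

Gen: 0                   
█·███·█····██·······█·   
█·█···█·····█·····█·██   
·········█···██·█·█···   
█··█··█···█·█·█···█·██   
··█···█·····█·███··█··   
·····██··████··███·███   
··███···········█··██·   
·█·██·█·········███···   
·█···█···█·█·█·███·█··   
·███·█·█··█████··█····   
··█·█·█···███···█·█·█·   
···██·█···██··██·····█   
                         
                         
                         


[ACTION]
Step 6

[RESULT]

Gen: 6                   
·················█····   
··██······█····█·█····   
··██····██·█··█···██·█   
·········█·█···█·····█   
··········█····██····█   
················█·█···   
······███·············   
··█·██··█·············   
·██·██·······███······   
███··█···█·███········   
···········████·█·····   
······█··██····██·····   
                         
                         
                         


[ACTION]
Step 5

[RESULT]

Gen: 11                  
········█·█···········   
··██····█··█··········   
··██····█··█··········   
·········███··········   
········██············   
·······██·····█·█·····   
······█··█····█·█·····   
··███··██······█······   
·█····················   
█····█·····██·········   
····█·····█··█········   
·███······█··█········   
                         
                         
                         


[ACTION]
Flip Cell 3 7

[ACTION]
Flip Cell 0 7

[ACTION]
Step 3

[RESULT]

Gen: 14                  
········███···········   
··██········█·········   
··██···█·█···█········   
·······█·█·██·········   
······················   
······················   
··█····█··············   
·█·█···█··············   
······················   
···········██·········   
···········██·········   
······················   
                         
                         
                         


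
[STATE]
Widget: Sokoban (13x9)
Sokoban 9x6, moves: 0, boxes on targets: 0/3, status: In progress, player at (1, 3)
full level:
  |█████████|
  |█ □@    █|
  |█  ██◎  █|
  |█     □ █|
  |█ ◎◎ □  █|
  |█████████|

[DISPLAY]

█████████    
█ □@    █    
█  ██◎  █    
█     □ █    
█ ◎◎ □  █    
█████████    
Moves: 0  0/3
             
             


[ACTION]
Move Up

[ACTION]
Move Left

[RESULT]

█████████    
█□@     █    
█  ██◎  █    
█     □ █    
█ ◎◎ □  █    
█████████    
Moves: 1  0/3
             
             


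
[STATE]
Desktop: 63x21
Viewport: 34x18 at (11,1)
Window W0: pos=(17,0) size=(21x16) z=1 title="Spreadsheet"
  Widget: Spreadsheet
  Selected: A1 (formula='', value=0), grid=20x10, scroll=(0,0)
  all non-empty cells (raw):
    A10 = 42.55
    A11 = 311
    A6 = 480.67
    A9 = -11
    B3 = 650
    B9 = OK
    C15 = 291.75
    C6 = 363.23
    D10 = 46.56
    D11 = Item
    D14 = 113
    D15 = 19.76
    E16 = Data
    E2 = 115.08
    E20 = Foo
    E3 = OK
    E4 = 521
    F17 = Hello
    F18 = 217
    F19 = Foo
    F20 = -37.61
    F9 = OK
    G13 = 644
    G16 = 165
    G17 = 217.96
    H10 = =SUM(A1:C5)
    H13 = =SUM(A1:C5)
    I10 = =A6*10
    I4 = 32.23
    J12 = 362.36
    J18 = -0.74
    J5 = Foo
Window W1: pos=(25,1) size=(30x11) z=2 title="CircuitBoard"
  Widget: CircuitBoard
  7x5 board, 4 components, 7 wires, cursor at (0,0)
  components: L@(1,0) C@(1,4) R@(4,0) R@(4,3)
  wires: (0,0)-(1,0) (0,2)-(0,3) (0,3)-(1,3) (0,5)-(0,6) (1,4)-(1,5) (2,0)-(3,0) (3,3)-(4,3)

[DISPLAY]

      ┃ Spread┏━━━━━━━━━━━━━━━━━━━
      ┠───────┃ CircuitBoard      
      ┃A1:    ┠───────────────────
      ┃       ┃   0 1 2 3 4 5 6   
      ┃-------┃0  [.]      · ─ ·  
      ┃  1    ┃    │           │  
      ┃  2    ┃1   L           ·  
      ┃  3    ┃                   
      ┃  4    ┃2   ·              
      ┃  5    ┃    │              
      ┃  6   4┗━━━━━━━━━━━━━━━━━━━
      ┃  7        0       ┃       
      ┃  8        0       ┃       
      ┃  9      -11OK     ┃       
      ┗━━━━━━━━━━━━━━━━━━━┛       
                                  
                                  
                                  


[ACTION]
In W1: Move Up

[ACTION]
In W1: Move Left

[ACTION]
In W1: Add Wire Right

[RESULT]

      ┃ Spread┏━━━━━━━━━━━━━━━━━━━
      ┠───────┃ CircuitBoard      
      ┃A1:    ┠───────────────────
      ┃       ┃   0 1 2 3 4 5 6   
      ┃-------┃0  [.]─ ·   · ─ ·  
      ┃  1    ┃    │           │  
      ┃  2    ┃1   L           ·  
      ┃  3    ┃                   
      ┃  4    ┃2   ·              
      ┃  5    ┃    │              
      ┃  6   4┗━━━━━━━━━━━━━━━━━━━
      ┃  7        0       ┃       
      ┃  8        0       ┃       
      ┃  9      -11OK     ┃       
      ┗━━━━━━━━━━━━━━━━━━━┛       
                                  
                                  
                                  


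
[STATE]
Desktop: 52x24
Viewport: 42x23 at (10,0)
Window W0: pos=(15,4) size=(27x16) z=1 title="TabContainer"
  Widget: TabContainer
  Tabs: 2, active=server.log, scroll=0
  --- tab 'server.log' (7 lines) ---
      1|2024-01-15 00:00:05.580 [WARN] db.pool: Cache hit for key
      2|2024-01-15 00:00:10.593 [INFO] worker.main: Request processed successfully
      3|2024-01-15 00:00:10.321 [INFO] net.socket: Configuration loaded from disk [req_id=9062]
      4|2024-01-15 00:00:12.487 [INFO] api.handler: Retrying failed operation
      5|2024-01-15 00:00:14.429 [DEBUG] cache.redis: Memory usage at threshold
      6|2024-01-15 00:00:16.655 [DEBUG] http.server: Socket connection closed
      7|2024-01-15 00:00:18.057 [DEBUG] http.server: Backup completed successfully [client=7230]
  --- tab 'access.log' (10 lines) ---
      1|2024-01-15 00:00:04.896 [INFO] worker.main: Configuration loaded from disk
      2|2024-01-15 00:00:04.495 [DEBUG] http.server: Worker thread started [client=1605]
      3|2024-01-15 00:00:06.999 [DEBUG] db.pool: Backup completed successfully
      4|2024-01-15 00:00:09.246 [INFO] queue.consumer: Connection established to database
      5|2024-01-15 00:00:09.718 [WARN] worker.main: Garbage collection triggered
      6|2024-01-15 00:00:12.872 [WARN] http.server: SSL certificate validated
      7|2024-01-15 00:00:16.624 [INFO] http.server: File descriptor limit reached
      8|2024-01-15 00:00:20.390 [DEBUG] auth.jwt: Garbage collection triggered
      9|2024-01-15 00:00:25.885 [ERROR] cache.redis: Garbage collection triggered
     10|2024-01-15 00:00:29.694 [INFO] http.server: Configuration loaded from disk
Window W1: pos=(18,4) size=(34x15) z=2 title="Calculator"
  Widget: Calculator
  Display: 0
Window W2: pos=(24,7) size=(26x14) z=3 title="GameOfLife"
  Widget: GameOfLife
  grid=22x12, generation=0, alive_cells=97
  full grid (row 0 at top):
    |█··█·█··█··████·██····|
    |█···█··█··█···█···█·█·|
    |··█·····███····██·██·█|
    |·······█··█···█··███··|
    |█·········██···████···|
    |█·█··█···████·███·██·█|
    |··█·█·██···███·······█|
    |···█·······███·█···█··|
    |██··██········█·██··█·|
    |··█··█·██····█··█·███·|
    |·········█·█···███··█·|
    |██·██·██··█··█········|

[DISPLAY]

                                          
                                          
                                          
                                          
     ┏━━┏━━━━━━━━━━━━━━━━━━━━━━━━━━━━━━━━┓
     ┃ T┃ Calculator                     ┃
     ┠──┠────────────────────────────────┨
     ┃[s┃     ┏━━━━━━━━━━━━━━━━━━━━━━━━┓0┃
     ┃──┃┌───┬┃ GameOfLife             ┃ ┃
     ┃20┃│ 7 │┠────────────────────────┨ ┃
     ┃20┃├───┼┃Gen: 0                  ┃ ┃
     ┃20┃│ 4 │┃█···█··█··█···█···█·█·  ┃ ┃
     ┃20┃├───┼┃··█·····███····██·██·█  ┃ ┃
     ┃20┃│ 1 │┃·······█··█···█··███··  ┃ ┃
     ┃20┃├───┼┃█·········██···████···  ┃ ┃
     ┃20┃│ 0 │┃█·█··█···████·███·██·█  ┃ ┃
     ┃  ┃├───┼┃··█·█·██···███·······█  ┃ ┃
     ┃  ┃│ C │┃···█·······███·█···█··  ┃ ┃
     ┃  ┗━━━━━┃██··██········█·██··█·  ┃━┛
     ┗━━━━━━━━┃··█··█·██····█··█·███·  ┃  
              ┗━━━━━━━━━━━━━━━━━━━━━━━━┛  
                                          
                                          


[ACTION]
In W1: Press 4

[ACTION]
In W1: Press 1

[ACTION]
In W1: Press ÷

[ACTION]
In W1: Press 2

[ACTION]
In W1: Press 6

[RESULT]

                                          
                                          
                                          
                                          
     ┏━━┏━━━━━━━━━━━━━━━━━━━━━━━━━━━━━━━━┓
     ┃ T┃ Calculator                     ┃
     ┠──┠────────────────────────────────┨
     ┃[s┃     ┏━━━━━━━━━━━━━━━━━━━━━━━━┓6┃
     ┃──┃┌───┬┃ GameOfLife             ┃ ┃
     ┃20┃│ 7 │┠────────────────────────┨ ┃
     ┃20┃├───┼┃Gen: 0                  ┃ ┃
     ┃20┃│ 4 │┃█···█··█··█···█···█·█·  ┃ ┃
     ┃20┃├───┼┃··█·····███····██·██·█  ┃ ┃
     ┃20┃│ 1 │┃·······█··█···█··███··  ┃ ┃
     ┃20┃├───┼┃█·········██···████···  ┃ ┃
     ┃20┃│ 0 │┃█·█··█···████·███·██·█  ┃ ┃
     ┃  ┃├───┼┃··█·█·██···███·······█  ┃ ┃
     ┃  ┃│ C │┃···█·······███·█···█··  ┃ ┃
     ┃  ┗━━━━━┃██··██········█·██··█·  ┃━┛
     ┗━━━━━━━━┃··█··█·██····█··█·███·  ┃  
              ┗━━━━━━━━━━━━━━━━━━━━━━━━┛  
                                          
                                          


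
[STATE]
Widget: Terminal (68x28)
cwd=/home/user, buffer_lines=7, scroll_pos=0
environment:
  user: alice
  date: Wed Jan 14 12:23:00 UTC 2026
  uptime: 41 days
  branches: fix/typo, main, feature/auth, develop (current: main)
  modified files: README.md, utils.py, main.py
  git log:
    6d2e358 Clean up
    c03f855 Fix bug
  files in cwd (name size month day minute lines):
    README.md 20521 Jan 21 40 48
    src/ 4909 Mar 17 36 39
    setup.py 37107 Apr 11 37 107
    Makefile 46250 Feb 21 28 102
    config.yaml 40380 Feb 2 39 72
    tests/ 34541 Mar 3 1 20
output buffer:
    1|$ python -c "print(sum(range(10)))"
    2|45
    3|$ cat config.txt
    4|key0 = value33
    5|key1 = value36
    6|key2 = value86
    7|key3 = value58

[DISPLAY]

$ python -c "print(sum(range(10)))"                                 
45                                                                  
$ cat config.txt                                                    
key0 = value33                                                      
key1 = value36                                                      
key2 = value86                                                      
key3 = value58                                                      
$ █                                                                 
                                                                    
                                                                    
                                                                    
                                                                    
                                                                    
                                                                    
                                                                    
                                                                    
                                                                    
                                                                    
                                                                    
                                                                    
                                                                    
                                                                    
                                                                    
                                                                    
                                                                    
                                                                    
                                                                    
                                                                    


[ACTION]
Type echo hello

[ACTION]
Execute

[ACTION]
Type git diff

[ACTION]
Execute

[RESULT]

$ python -c "print(sum(range(10)))"                                 
45                                                                  
$ cat config.txt                                                    
key0 = value33                                                      
key1 = value36                                                      
key2 = value86                                                      
key3 = value58                                                      
$ echo hello                                                        
hello                                                               
$ git diff                                                          
diff --git a/main.py b/main.py                                      
--- a/main.py                                                       
+++ b/main.py                                                       
@@ -1,3 +1,4 @@                                                     
+# updated                                                          
 import sys                                                         
$ █                                                                 
                                                                    
                                                                    
                                                                    
                                                                    
                                                                    
                                                                    
                                                                    
                                                                    
                                                                    
                                                                    
                                                                    


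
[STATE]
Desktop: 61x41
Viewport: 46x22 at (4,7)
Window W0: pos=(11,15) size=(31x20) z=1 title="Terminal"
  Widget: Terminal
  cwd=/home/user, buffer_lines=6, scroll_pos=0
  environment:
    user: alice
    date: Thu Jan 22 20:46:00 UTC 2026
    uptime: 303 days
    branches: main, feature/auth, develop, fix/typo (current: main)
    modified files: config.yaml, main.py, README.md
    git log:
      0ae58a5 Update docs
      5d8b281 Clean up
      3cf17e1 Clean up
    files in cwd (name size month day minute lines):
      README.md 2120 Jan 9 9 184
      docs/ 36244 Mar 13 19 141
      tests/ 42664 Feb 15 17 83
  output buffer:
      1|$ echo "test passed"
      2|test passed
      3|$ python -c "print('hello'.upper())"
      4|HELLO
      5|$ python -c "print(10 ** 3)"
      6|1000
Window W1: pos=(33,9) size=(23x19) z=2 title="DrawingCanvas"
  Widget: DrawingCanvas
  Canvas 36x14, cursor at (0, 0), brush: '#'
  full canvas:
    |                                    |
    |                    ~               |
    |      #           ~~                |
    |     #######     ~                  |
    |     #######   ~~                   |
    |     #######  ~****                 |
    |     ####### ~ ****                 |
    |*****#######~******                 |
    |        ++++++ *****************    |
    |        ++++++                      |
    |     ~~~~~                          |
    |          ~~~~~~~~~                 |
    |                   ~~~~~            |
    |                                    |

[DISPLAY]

                                              
                                              
                             ┏━━━━━━━━━━━━━━━━
                             ┃ DrawingCanvas  
                             ┠────────────────
                             ┃+               
                             ┃                
                             ┃      #         
       ┏━━━━━━━━━━━━━━━━━━━━━┃     #######    
       ┃ Terminal            ┃     #######   ~
       ┠─────────────────────┃     #######  ~*
       ┃$ echo "test passed" ┃     ####### ~ *
       ┃test passed          ┃*****#######~***
       ┃$ python -c "print('h┃        ++++++ *
       ┃HELLO                ┃        ++++++  
       ┃$ python -c "print(10┃     ~~~~~      
       ┃1000                 ┃          ~~~~~~
       ┃$ █                  ┃                
       ┃                     ┃                
       ┃                     ┃                
       ┃                     ┗━━━━━━━━━━━━━━━━
       ┃                             ┃        


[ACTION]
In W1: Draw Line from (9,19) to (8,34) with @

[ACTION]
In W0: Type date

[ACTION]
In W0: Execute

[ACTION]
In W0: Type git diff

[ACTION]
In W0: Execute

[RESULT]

                                              
                                              
                             ┏━━━━━━━━━━━━━━━━
                             ┃ DrawingCanvas  
                             ┠────────────────
                             ┃+               
                             ┃                
                             ┃      #         
       ┏━━━━━━━━━━━━━━━━━━━━━┃     #######    
       ┃ Terminal            ┃     #######   ~
       ┠─────────────────────┃     #######  ~*
       ┃$ echo "test passed" ┃     ####### ~ *
       ┃test passed          ┃*****#######~***
       ┃$ python -c "print('h┃        ++++++ *
       ┃HELLO                ┃        ++++++  
       ┃$ python -c "print(10┃     ~~~~~      
       ┃1000                 ┃          ~~~~~~
       ┃$ date               ┃                
       ┃Thu Jan 22 20:46:00 U┃                
       ┃$ git diff           ┃                
       ┃diff --git a/main.py ┗━━━━━━━━━━━━━━━━
       ┃--- a/main.py                ┃        


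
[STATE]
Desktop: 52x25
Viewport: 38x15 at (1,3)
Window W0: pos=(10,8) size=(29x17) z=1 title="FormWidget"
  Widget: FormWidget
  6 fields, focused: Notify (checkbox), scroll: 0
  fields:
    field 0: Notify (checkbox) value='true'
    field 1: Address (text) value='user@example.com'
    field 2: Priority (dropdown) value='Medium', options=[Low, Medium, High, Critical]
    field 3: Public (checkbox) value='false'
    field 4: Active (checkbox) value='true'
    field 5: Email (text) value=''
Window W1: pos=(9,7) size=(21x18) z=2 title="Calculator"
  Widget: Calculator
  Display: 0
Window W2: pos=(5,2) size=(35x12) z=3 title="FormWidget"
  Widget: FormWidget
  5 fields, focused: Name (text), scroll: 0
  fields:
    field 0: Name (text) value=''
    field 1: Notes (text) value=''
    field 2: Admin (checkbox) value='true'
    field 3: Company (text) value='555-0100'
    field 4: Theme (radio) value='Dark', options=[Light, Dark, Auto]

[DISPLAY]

    ┃ FormWidget                      
    ┠─────────────────────────────────
    ┃> Name:       [                 ]
    ┃  Notes:      [                 ]
    ┃  Admin:      [x]                
    ┃  Company:    [555-0100         ]
    ┃  Theme:      ( ) Light  (●) Dark
    ┃                                 
    ┃                                 
    ┃                                 
    ┗━━━━━━━━━━━━━━━━━━━━━━━━━━━━━━━━━
        ┃│ 4 │ 5 │ 6 │ × │  ┃        ┃
        ┃├───┼───┼───┼───┤  ┃        ┃
        ┃│ 1 │ 2 │ 3 │ - │  ┃       ]┃
        ┃├───┼───┼───┼───┤  ┃        ┃


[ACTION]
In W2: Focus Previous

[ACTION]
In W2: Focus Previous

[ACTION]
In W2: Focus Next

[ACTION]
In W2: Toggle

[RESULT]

    ┃ FormWidget                      
    ┠─────────────────────────────────
    ┃  Name:       [                 ]
    ┃  Notes:      [                 ]
    ┃  Admin:      [x]                
    ┃  Company:    [555-0100         ]
    ┃> Theme:      ( ) Light  (●) Dark
    ┃                                 
    ┃                                 
    ┃                                 
    ┗━━━━━━━━━━━━━━━━━━━━━━━━━━━━━━━━━
        ┃│ 4 │ 5 │ 6 │ × │  ┃        ┃
        ┃├───┼───┼───┼───┤  ┃        ┃
        ┃│ 1 │ 2 │ 3 │ - │  ┃       ]┃
        ┃├───┼───┼───┼───┤  ┃        ┃


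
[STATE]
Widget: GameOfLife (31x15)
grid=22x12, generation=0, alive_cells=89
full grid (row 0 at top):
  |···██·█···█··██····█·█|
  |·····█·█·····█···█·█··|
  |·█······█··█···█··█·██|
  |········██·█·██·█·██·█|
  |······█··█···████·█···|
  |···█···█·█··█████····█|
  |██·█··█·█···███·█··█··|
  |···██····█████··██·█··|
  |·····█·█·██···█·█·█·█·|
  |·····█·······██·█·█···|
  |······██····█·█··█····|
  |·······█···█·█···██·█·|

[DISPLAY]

Gen: 0                         
···██·█···█··██····█·█         
·····█·█·····█···█·█··         
·█······█··█···█··█·██         
········██·█·██·█·██·█         
······█··█···████·█···         
···█···█·█··█████····█         
██·█··█·█···███·█··█··         
···██····█████··██·█··         
·····█·█·██···█·█·█·█·         
·····█·······██·█·█···         
······██····█·█··█····         
·······█···█·█···██·█·         
                               
                               


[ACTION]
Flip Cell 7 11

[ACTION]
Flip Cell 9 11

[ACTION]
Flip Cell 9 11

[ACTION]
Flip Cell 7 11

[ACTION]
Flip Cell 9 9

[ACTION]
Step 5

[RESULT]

Gen: 5                         
···········███····███·         
····██···········█···█         
····██···█··███······█         
·········█·········█··         
········█··█··█·······         
·········██····█······         
··················█···         
················█··█··         
····██············█···         
···███·███·····██·█·█·         
········█···██··█··█··         
········█·······███···         
                               
                               
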